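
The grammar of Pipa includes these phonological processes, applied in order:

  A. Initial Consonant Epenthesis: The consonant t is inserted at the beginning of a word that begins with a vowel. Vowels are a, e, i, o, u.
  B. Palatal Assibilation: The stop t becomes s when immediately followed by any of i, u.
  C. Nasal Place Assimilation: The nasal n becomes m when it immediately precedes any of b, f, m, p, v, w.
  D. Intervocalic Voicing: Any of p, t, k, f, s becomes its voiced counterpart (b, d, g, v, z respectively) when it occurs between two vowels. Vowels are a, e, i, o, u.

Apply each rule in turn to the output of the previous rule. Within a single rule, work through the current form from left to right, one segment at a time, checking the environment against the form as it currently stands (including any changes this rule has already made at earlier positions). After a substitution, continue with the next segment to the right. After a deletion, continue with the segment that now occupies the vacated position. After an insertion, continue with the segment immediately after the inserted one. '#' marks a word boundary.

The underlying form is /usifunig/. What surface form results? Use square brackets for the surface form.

[suzivunig]

A Initial Consonant Epenthesis: [usifunig] → [tusifunig]
B Palatal Assibilation: [tusifunig] → [susifunig]
C Nasal Place Assimilation: no change — [susifunig]
D Intervocalic Voicing: [susifunig] → [suzivunig]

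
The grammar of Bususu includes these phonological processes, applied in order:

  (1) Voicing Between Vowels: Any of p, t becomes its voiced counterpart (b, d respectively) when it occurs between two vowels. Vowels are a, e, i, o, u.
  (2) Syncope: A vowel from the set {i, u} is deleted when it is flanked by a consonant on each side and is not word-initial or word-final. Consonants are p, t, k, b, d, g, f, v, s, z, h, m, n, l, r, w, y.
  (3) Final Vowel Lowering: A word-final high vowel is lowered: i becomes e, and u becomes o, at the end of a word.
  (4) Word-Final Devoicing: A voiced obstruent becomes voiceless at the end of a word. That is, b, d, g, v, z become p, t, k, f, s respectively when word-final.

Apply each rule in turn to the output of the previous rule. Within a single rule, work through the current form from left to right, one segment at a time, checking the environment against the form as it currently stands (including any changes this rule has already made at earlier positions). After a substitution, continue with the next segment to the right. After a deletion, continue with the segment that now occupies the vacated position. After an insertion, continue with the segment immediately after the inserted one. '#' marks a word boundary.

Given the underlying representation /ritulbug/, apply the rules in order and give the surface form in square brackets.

(1) Voicing Between Vowels: [ritulbug] → [ridulbug]
(2) Syncope: [ridulbug] → [rdlbg]
(3) Final Vowel Lowering: no change — [rdlbg]
(4) Word-Final Devoicing: [rdlbg] → [rdlbk]

[rdlbk]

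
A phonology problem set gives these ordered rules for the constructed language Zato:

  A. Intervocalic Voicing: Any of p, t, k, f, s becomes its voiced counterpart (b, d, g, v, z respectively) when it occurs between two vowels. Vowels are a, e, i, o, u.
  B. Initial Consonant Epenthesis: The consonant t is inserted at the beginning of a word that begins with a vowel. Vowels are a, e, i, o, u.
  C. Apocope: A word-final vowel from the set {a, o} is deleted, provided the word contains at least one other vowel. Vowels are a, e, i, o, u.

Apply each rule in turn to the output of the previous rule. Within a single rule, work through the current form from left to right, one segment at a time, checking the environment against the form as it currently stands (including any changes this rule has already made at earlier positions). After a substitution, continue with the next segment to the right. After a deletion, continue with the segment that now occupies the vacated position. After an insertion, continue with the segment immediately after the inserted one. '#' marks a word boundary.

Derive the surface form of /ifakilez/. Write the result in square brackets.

[tivagilez]

A Intervocalic Voicing: [ifakilez] → [ivagilez]
B Initial Consonant Epenthesis: [ivagilez] → [tivagilez]
C Apocope: no change — [tivagilez]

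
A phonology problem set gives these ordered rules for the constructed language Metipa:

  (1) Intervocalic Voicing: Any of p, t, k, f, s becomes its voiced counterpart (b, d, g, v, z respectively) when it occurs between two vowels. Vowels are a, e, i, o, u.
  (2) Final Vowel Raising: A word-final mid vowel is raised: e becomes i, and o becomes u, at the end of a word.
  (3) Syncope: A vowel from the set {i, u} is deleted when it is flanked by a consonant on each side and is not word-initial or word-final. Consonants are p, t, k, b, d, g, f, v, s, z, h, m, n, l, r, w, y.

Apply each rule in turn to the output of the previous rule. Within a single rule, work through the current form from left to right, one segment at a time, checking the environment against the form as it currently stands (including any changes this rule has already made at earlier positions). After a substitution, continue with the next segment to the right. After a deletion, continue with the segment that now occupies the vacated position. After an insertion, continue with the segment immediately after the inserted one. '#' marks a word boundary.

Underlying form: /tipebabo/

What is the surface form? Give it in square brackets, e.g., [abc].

(1) Intervocalic Voicing: [tipebabo] → [tibebabo]
(2) Final Vowel Raising: [tibebabo] → [tibebabu]
(3) Syncope: [tibebabu] → [tbebabu]

[tbebabu]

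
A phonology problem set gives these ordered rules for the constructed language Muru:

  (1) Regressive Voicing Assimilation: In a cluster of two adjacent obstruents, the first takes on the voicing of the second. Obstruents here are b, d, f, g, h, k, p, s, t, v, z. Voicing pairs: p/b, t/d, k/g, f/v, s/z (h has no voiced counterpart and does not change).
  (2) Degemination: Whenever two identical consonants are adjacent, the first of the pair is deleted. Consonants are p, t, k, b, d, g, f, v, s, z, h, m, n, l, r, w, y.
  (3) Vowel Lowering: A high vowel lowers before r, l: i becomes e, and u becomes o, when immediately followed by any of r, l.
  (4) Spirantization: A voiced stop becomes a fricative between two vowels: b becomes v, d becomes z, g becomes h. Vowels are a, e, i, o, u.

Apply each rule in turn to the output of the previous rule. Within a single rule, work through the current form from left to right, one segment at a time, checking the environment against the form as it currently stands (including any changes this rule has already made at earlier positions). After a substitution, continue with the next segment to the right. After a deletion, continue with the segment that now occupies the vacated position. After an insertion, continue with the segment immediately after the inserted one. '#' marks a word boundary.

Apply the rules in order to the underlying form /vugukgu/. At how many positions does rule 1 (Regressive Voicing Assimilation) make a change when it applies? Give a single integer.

(1) Regressive Voicing Assimilation: [vugukgu] → [vuguggu]
(2) Degemination: [vuguggu] → [vugugu]
(3) Vowel Lowering: no change — [vugugu]
(4) Spirantization: [vugugu] → [vuhuhu]
Rule 1 changed 1 position(s).

1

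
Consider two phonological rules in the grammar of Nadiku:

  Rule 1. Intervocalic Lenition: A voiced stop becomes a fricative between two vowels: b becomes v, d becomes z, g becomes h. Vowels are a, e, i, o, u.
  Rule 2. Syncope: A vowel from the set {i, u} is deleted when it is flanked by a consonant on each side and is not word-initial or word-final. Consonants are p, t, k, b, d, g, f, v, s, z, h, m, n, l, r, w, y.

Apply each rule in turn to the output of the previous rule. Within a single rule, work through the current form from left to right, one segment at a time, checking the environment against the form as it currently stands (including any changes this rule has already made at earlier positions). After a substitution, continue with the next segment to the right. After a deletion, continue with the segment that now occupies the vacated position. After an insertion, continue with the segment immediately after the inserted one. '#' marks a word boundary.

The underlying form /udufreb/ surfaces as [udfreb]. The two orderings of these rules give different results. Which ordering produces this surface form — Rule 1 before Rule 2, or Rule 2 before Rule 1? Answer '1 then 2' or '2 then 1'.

Order 1 then 2:
  1 Intervocalic Lenition: [udufreb] → [uzufreb]
  2 Syncope: [uzufreb] → [uzfreb]
  result: [uzfreb]
Order 2 then 1:
  2 Syncope: [udufreb] → [udfreb]
  1 Intervocalic Lenition: no change — [udfreb]
  result: [udfreb]

2 then 1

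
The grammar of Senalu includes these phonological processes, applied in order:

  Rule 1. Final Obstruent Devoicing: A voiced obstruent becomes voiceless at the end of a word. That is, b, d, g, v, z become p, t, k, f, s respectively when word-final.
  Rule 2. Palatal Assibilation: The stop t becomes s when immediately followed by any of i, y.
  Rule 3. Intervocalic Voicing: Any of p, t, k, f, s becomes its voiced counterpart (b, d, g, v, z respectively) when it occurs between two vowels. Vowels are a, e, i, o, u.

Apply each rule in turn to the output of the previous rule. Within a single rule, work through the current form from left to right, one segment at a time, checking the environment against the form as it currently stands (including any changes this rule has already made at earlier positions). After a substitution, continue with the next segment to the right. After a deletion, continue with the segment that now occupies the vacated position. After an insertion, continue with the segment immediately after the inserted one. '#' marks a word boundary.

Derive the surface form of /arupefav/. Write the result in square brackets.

[arubevaf]

Rule 1 Final Obstruent Devoicing: [arupefav] → [arupefaf]
Rule 2 Palatal Assibilation: no change — [arupefaf]
Rule 3 Intervocalic Voicing: [arupefaf] → [arubevaf]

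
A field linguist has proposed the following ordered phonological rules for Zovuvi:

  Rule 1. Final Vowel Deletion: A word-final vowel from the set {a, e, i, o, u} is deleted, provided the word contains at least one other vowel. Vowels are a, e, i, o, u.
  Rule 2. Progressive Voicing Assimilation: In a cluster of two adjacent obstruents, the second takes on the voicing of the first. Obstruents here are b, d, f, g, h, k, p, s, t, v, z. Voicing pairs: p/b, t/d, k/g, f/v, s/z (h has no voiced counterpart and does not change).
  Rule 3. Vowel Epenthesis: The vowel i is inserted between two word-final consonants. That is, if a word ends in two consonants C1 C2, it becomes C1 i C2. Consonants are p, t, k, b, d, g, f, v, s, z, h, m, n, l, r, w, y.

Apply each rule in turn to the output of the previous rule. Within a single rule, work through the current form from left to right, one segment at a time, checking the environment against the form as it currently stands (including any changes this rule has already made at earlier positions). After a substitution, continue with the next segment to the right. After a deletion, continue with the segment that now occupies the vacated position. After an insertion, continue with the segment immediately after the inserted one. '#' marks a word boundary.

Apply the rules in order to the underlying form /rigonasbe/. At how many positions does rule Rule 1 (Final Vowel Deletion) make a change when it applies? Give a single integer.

Rule 1 Final Vowel Deletion: [rigonasbe] → [rigonasb]
Rule 2 Progressive Voicing Assimilation: [rigonasb] → [rigonasp]
Rule 3 Vowel Epenthesis: [rigonasp] → [rigonasip]
Rule Rule 1 changed 1 position(s).

1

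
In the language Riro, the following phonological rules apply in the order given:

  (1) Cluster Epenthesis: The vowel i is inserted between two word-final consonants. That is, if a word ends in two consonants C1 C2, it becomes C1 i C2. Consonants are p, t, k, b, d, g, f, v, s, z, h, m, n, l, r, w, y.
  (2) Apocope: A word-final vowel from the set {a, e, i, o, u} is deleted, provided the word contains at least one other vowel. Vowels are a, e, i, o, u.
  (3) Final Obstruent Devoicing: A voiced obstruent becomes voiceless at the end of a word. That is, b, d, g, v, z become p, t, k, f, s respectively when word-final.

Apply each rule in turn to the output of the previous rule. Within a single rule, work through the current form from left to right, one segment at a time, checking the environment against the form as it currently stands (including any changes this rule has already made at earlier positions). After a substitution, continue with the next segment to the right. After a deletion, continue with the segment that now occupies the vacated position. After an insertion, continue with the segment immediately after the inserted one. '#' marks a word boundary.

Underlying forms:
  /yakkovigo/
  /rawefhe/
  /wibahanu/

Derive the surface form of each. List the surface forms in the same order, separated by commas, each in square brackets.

/yakkovigo/:
  (1) Cluster Epenthesis: no change — [yakkovigo]
  (2) Apocope: [yakkovigo] → [yakkovig]
  (3) Final Obstruent Devoicing: [yakkovig] → [yakkovik]
/rawefhe/:
  (1) Cluster Epenthesis: no change — [rawefhe]
  (2) Apocope: [rawefhe] → [rawefh]
  (3) Final Obstruent Devoicing: no change — [rawefh]
/wibahanu/:
  (1) Cluster Epenthesis: no change — [wibahanu]
  (2) Apocope: [wibahanu] → [wibahan]
  (3) Final Obstruent Devoicing: no change — [wibahan]

[yakkovik], [rawefh], [wibahan]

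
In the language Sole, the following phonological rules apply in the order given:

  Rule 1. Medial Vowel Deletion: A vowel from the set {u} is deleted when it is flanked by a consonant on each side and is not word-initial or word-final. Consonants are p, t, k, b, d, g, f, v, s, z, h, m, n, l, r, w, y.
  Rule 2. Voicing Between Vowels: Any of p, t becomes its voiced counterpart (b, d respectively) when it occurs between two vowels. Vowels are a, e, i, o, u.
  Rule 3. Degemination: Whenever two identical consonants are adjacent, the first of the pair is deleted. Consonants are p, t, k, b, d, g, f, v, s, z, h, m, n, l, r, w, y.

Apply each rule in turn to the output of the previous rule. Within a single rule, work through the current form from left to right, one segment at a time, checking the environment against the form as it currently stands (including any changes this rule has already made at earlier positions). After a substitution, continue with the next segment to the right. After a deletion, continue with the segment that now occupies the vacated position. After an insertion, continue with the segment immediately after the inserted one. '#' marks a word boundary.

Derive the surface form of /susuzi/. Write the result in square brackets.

Rule 1 Medial Vowel Deletion: [susuzi] → [sszi]
Rule 2 Voicing Between Vowels: no change — [sszi]
Rule 3 Degemination: [sszi] → [szi]

[szi]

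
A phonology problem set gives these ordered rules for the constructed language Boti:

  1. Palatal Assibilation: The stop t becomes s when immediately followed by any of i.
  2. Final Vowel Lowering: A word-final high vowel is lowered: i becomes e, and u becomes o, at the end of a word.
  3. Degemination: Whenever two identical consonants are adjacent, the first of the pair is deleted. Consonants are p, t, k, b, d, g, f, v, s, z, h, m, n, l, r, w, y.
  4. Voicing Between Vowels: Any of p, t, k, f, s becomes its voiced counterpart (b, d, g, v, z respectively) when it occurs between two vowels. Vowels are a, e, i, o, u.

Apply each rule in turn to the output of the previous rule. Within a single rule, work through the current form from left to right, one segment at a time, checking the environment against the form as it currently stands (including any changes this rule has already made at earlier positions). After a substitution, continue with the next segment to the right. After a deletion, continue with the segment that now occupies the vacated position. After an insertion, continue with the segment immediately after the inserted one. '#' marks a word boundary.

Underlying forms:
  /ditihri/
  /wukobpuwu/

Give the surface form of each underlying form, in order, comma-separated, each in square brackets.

[dizihre], [wugobpuwo]

/ditihri/:
  1 Palatal Assibilation: [ditihri] → [disihri]
  2 Final Vowel Lowering: [disihri] → [disihre]
  3 Degemination: no change — [disihre]
  4 Voicing Between Vowels: [disihre] → [dizihre]
/wukobpuwu/:
  1 Palatal Assibilation: no change — [wukobpuwu]
  2 Final Vowel Lowering: [wukobpuwu] → [wukobpuwo]
  3 Degemination: no change — [wukobpuwo]
  4 Voicing Between Vowels: [wukobpuwo] → [wugobpuwo]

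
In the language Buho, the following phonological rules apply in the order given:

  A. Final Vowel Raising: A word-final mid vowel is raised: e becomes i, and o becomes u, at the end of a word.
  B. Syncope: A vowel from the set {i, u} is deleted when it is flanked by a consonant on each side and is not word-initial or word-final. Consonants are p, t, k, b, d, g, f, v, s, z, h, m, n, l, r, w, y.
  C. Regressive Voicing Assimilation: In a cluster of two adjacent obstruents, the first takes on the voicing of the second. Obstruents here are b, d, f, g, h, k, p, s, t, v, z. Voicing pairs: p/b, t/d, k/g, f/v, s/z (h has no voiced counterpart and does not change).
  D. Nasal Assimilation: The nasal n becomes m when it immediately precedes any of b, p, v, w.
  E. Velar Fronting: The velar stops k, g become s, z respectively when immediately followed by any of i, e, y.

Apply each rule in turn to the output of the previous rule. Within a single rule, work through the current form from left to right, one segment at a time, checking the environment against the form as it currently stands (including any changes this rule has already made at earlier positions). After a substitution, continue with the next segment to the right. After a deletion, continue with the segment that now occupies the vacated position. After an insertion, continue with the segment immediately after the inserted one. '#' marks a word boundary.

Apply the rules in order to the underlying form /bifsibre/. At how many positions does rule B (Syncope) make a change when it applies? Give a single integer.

A Final Vowel Raising: [bifsibre] → [bifsibri]
B Syncope: [bifsibri] → [bfsbri]
C Regressive Voicing Assimilation: [bfsbri] → [pfzbri]
D Nasal Assimilation: no change — [pfzbri]
E Velar Fronting: no change — [pfzbri]
Rule B changed 2 position(s).

2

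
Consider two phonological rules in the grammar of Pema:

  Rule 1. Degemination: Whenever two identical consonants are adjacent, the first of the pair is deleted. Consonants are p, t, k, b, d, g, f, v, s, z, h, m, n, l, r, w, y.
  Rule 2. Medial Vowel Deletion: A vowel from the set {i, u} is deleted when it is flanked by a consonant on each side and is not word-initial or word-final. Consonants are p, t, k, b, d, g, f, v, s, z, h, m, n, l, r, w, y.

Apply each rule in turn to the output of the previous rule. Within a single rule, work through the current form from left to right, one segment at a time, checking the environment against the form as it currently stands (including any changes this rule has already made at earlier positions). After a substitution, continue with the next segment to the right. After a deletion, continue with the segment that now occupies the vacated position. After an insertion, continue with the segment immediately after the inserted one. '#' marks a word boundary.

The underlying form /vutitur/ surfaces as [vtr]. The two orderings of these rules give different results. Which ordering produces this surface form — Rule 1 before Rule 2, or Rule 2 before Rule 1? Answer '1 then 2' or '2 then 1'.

Order 1 then 2:
  1 Degemination: no change — [vutitur]
  2 Medial Vowel Deletion: [vutitur] → [vttr]
  result: [vttr]
Order 2 then 1:
  2 Medial Vowel Deletion: [vutitur] → [vttr]
  1 Degemination: [vttr] → [vtr]
  result: [vtr]

2 then 1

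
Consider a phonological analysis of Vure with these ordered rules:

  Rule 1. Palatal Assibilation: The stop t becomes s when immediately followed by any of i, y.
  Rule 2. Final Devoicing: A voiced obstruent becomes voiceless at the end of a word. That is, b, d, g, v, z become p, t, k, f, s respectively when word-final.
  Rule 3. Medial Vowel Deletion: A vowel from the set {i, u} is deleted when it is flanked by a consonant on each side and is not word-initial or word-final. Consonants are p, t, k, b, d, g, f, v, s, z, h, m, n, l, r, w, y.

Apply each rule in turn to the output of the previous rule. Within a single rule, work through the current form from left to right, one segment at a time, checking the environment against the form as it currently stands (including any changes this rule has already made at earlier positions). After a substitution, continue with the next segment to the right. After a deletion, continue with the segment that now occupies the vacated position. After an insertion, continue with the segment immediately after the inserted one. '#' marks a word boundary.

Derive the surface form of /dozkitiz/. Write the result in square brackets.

[dozkss]

Rule 1 Palatal Assibilation: [dozkitiz] → [dozkisiz]
Rule 2 Final Devoicing: [dozkisiz] → [dozkisis]
Rule 3 Medial Vowel Deletion: [dozkisis] → [dozkss]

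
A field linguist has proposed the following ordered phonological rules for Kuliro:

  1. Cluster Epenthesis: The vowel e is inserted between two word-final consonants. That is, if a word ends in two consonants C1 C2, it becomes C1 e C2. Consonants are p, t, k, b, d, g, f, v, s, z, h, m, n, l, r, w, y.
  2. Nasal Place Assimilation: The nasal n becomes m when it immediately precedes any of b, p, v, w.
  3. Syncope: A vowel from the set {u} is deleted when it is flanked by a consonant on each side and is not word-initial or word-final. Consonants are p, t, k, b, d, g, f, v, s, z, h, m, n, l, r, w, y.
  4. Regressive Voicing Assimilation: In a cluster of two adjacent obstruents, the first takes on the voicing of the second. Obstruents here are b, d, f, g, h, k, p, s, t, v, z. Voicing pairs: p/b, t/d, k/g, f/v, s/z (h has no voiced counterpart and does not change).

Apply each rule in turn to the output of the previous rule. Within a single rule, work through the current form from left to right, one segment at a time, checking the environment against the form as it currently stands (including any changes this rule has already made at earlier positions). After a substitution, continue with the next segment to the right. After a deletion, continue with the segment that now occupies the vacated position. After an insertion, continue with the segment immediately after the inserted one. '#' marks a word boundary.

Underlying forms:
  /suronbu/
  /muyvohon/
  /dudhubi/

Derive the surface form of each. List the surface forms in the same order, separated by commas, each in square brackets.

/suronbu/:
  1 Cluster Epenthesis: no change — [suronbu]
  2 Nasal Place Assimilation: [suronbu] → [surombu]
  3 Syncope: [surombu] → [srombu]
  4 Regressive Voicing Assimilation: no change — [srombu]
/muyvohon/:
  1 Cluster Epenthesis: no change — [muyvohon]
  2 Nasal Place Assimilation: no change — [muyvohon]
  3 Syncope: [muyvohon] → [myvohon]
  4 Regressive Voicing Assimilation: no change — [myvohon]
/dudhubi/:
  1 Cluster Epenthesis: no change — [dudhubi]
  2 Nasal Place Assimilation: no change — [dudhubi]
  3 Syncope: [dudhubi] → [ddhbi]
  4 Regressive Voicing Assimilation: [ddhbi] → [dthbi]

[srombu], [myvohon], [dthbi]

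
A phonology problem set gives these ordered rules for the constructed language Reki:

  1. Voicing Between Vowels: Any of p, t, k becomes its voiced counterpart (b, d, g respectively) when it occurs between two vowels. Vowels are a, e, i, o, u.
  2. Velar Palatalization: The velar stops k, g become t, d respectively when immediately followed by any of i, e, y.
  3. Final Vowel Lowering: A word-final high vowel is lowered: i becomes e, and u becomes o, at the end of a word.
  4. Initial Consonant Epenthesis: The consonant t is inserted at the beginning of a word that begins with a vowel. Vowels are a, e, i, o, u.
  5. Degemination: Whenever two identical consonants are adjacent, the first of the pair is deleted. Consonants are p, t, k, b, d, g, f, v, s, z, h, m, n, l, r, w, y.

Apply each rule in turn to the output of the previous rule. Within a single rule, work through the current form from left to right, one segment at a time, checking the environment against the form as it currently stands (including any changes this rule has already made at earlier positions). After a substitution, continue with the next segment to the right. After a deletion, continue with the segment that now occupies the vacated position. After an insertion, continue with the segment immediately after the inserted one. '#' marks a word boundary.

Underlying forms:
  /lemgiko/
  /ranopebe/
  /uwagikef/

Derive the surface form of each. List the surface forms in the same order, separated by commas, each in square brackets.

[lemdigo], [ranobebe], [tuwadidef]

/lemgiko/:
  1 Voicing Between Vowels: [lemgiko] → [lemgigo]
  2 Velar Palatalization: [lemgigo] → [lemdigo]
  3 Final Vowel Lowering: no change — [lemdigo]
  4 Initial Consonant Epenthesis: no change — [lemdigo]
  5 Degemination: no change — [lemdigo]
/ranopebe/:
  1 Voicing Between Vowels: [ranopebe] → [ranobebe]
  2 Velar Palatalization: no change — [ranobebe]
  3 Final Vowel Lowering: no change — [ranobebe]
  4 Initial Consonant Epenthesis: no change — [ranobebe]
  5 Degemination: no change — [ranobebe]
/uwagikef/:
  1 Voicing Between Vowels: [uwagikef] → [uwagigef]
  2 Velar Palatalization: [uwagigef] → [uwadidef]
  3 Final Vowel Lowering: no change — [uwadidef]
  4 Initial Consonant Epenthesis: [uwadidef] → [tuwadidef]
  5 Degemination: no change — [tuwadidef]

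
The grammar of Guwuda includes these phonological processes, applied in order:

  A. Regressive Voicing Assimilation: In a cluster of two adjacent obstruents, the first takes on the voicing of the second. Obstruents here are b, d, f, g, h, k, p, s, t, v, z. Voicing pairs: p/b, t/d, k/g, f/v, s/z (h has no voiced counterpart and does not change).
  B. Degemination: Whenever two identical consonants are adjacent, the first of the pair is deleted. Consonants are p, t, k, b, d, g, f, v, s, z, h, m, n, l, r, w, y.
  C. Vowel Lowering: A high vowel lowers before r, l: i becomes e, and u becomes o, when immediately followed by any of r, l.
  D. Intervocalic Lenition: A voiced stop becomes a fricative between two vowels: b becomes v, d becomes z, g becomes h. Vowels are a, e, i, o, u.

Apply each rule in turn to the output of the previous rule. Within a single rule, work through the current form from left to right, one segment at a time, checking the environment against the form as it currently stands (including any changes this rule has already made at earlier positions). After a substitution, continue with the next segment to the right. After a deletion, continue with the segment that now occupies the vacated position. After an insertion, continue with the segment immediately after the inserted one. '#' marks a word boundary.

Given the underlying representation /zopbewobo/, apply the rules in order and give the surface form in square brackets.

[zovewovo]

A Regressive Voicing Assimilation: [zopbewobo] → [zobbewobo]
B Degemination: [zobbewobo] → [zobewobo]
C Vowel Lowering: no change — [zobewobo]
D Intervocalic Lenition: [zobewobo] → [zovewovo]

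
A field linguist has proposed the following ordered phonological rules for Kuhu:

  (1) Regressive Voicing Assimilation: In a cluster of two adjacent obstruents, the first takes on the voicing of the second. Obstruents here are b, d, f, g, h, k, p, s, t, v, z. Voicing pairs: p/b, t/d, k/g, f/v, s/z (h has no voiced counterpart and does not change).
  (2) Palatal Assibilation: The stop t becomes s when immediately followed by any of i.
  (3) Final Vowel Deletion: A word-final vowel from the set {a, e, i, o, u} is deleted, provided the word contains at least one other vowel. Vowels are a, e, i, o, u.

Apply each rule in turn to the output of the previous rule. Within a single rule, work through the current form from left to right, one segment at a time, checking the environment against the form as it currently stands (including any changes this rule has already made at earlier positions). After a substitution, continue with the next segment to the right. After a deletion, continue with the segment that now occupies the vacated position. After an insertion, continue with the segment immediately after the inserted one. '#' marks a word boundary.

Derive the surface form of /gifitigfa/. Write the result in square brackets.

(1) Regressive Voicing Assimilation: [gifitigfa] → [gifitikfa]
(2) Palatal Assibilation: [gifitikfa] → [gifisikfa]
(3) Final Vowel Deletion: [gifisikfa] → [gifisikf]

[gifisikf]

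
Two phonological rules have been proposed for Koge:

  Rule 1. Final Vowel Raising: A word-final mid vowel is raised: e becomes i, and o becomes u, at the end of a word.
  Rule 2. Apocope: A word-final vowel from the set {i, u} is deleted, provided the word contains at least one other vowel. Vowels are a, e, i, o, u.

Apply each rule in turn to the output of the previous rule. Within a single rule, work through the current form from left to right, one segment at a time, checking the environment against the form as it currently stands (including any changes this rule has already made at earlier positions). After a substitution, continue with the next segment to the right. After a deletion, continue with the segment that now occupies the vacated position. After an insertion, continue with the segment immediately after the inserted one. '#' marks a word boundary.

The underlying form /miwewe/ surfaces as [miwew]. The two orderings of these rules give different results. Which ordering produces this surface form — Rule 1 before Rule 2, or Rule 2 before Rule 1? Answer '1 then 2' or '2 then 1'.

Order 1 then 2:
  1 Final Vowel Raising: [miwewe] → [miwewi]
  2 Apocope: [miwewi] → [miwew]
  result: [miwew]
Order 2 then 1:
  2 Apocope: no change — [miwewe]
  1 Final Vowel Raising: [miwewe] → [miwewi]
  result: [miwewi]

1 then 2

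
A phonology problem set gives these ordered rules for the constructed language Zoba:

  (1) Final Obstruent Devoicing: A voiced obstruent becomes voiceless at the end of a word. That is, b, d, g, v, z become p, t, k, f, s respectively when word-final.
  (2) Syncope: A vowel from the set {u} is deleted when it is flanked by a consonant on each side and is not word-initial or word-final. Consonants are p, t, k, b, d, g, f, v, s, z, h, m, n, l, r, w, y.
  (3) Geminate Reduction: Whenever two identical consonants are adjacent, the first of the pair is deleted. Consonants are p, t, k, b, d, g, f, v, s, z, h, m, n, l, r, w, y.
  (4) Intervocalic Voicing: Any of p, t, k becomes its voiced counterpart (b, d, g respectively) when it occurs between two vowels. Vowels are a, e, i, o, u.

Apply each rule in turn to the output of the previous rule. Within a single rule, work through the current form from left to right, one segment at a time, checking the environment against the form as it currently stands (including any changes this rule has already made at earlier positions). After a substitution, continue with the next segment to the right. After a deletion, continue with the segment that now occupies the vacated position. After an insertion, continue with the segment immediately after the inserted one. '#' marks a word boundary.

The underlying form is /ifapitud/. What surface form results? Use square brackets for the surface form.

[ifabit]

(1) Final Obstruent Devoicing: [ifapitud] → [ifapitut]
(2) Syncope: [ifapitut] → [ifapitt]
(3) Geminate Reduction: [ifapitt] → [ifapit]
(4) Intervocalic Voicing: [ifapit] → [ifabit]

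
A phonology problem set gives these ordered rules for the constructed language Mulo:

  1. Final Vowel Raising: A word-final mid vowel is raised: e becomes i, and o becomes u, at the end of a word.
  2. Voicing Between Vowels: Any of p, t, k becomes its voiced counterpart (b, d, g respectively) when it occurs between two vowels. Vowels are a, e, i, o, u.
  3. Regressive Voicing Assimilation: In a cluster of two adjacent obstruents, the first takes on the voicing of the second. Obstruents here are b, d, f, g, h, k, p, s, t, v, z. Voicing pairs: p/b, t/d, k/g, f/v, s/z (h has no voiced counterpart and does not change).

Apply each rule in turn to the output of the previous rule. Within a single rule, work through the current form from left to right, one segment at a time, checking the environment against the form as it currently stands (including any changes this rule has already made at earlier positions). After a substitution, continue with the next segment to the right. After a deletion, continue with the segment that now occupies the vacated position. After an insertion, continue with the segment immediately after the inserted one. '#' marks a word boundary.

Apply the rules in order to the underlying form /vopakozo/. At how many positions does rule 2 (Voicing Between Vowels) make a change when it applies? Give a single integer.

2

1 Final Vowel Raising: [vopakozo] → [vopakozu]
2 Voicing Between Vowels: [vopakozu] → [vobagozu]
3 Regressive Voicing Assimilation: no change — [vobagozu]
Rule 2 changed 2 position(s).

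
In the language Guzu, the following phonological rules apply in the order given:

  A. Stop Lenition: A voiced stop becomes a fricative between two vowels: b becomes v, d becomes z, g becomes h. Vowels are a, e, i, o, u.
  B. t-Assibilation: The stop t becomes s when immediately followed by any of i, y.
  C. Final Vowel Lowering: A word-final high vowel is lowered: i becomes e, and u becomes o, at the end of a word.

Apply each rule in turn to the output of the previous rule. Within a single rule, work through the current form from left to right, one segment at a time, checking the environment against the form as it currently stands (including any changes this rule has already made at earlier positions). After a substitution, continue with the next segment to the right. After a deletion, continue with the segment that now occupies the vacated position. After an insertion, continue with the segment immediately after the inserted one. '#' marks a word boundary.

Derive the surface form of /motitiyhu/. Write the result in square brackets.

[mosisiyho]

A Stop Lenition: no change — [motitiyhu]
B t-Assibilation: [motitiyhu] → [mosisiyhu]
C Final Vowel Lowering: [mosisiyhu] → [mosisiyho]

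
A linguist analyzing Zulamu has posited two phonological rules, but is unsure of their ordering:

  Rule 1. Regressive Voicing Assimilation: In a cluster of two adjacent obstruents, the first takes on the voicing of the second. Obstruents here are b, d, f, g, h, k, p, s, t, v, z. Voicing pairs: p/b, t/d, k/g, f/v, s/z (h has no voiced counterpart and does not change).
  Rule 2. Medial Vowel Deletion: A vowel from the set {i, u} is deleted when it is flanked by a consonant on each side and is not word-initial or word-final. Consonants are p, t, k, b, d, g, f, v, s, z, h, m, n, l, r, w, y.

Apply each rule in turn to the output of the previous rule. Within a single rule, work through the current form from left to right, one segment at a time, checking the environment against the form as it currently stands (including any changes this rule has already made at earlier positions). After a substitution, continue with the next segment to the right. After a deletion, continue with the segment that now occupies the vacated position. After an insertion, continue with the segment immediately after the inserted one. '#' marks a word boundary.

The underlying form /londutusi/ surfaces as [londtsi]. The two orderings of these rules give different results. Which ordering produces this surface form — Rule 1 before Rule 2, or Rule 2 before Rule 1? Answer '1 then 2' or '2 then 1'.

1 then 2

Order 1 then 2:
  1 Regressive Voicing Assimilation: no change — [londutusi]
  2 Medial Vowel Deletion: [londutusi] → [londtsi]
  result: [londtsi]
Order 2 then 1:
  2 Medial Vowel Deletion: [londutusi] → [londtsi]
  1 Regressive Voicing Assimilation: [londtsi] → [lonttsi]
  result: [lonttsi]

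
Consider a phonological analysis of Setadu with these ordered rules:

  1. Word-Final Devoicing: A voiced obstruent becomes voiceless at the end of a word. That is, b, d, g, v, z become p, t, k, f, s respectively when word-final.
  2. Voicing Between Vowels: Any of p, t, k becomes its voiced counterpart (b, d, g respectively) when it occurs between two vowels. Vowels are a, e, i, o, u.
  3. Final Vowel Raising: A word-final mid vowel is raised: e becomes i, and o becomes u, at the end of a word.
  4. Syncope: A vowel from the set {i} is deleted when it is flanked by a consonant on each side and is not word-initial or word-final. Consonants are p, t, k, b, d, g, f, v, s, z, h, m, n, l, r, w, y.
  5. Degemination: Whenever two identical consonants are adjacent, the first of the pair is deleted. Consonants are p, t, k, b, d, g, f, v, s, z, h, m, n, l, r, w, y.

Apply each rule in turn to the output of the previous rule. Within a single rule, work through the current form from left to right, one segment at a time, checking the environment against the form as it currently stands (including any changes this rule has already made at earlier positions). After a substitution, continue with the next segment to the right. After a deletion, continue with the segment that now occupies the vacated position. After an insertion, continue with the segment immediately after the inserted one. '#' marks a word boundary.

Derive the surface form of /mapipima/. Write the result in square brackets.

[mabma]

1 Word-Final Devoicing: no change — [mapipima]
2 Voicing Between Vowels: [mapipima] → [mabibima]
3 Final Vowel Raising: no change — [mabibima]
4 Syncope: [mabibima] → [mabbma]
5 Degemination: [mabbma] → [mabma]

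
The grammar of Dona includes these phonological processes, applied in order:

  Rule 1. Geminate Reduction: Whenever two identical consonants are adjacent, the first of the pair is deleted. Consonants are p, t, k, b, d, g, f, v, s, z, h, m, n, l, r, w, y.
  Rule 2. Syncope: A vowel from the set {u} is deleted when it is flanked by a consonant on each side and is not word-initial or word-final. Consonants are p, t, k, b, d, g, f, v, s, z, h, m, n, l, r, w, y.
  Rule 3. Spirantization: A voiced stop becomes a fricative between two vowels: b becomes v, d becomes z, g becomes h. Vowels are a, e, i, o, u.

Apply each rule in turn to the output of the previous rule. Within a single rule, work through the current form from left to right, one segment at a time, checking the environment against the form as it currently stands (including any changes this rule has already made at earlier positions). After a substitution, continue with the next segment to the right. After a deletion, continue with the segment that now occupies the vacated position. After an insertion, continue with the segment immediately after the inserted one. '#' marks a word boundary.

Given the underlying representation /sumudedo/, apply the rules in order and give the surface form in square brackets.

[smdezo]

Rule 1 Geminate Reduction: no change — [sumudedo]
Rule 2 Syncope: [sumudedo] → [smdedo]
Rule 3 Spirantization: [smdedo] → [smdezo]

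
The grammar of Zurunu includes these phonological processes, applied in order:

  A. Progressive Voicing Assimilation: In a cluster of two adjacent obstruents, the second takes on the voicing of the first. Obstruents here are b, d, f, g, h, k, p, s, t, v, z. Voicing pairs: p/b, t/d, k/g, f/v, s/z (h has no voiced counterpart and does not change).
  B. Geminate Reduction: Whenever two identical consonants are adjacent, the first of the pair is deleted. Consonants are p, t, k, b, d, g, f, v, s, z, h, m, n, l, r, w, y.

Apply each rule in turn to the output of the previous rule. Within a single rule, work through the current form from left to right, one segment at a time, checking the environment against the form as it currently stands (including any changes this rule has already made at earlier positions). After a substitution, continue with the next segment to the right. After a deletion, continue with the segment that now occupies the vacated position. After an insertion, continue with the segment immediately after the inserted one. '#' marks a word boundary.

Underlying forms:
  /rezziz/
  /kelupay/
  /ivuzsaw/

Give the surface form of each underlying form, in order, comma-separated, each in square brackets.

[reziz], [kelupay], [ivuzaw]

/rezziz/:
  A Progressive Voicing Assimilation: no change — [rezziz]
  B Geminate Reduction: [rezziz] → [reziz]
/kelupay/:
  A Progressive Voicing Assimilation: no change — [kelupay]
  B Geminate Reduction: no change — [kelupay]
/ivuzsaw/:
  A Progressive Voicing Assimilation: [ivuzsaw] → [ivuzzaw]
  B Geminate Reduction: [ivuzzaw] → [ivuzaw]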